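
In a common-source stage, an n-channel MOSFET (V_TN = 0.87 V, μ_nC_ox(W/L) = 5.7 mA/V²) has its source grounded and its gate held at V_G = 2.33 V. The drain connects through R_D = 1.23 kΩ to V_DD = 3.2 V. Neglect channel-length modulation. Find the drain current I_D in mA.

V_GS = V_G = 2.33 V, so V_ov = 2.33 − 0.87 = 1.46 V.
Assume saturation: I_D = ½ k_n V_ov² = 0.5 × 5.7 × 1.46² = 6.08 mA, giving V_DS = V_DD − I_D R_D = 3.2 − 6.08 × 1.23 = -4.27 V.
But -4.27 V < V_ov = 1.46 V, so the device is actually in triode.
In triode I_D = k_n[V_ov V_DS − ½ V_DS²] and I_D = (V_DD − V_DS)/R_D. Equating: 3.51 V_DS² − 11.24 V_DS + 3.2 = 0, giving V_DS = 0.316 V (the root below V_ov).
I_D = (3.2 − 0.316) / 1.23 = 2.34 mA.

I_D = 2.34 mA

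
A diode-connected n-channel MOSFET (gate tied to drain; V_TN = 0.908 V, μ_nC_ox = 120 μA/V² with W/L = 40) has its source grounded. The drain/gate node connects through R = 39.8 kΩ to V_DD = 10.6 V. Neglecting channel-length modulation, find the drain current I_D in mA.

I_D = 0.236 mA

With gate tied to drain, V_GS = V_DS ≥ V_GS − V_TN, so the device is in saturation.
k_n = μ_nC_ox · (W/L) = 4.8 mA/V².
KCL at the drain: ½ k_n (V_GS − V_TN)² = (V_DD − V_GS)/R.
Let x = V_GS − 0.908. Then 95.5 x² + x − 9.692 = 0, giving x = 0.313 V (positive root), so V_GS = 1.22 V.
I_D = (V_DD − V_GS)/R = (10.6 − 1.22) / 39.8 = 0.236 mA.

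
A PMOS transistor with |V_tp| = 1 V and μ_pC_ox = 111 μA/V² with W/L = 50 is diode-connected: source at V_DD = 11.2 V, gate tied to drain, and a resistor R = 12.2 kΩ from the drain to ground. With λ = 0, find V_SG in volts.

V_SG = 1.53 V

With gate tied to drain, V_SG = V_SD ≥ V_SG − |V_tp|, so the device is in saturation.
k_p = μ_pC_ox · (W/L) = 5.55 mA/V².
KCL at the drain: ½ k_p (V_SG − |V_tp|)² = (V_DD − V_SG)/R.
Let x = V_SG − 1. Then 33.9 x² + x − 10.2 = 0, giving x = 0.534 V (positive root), so V_SG = 1.53 V.
I_D = (V_DD − V_SG)/R = (11.2 − 1.53) / 12.2 = 0.792 mA.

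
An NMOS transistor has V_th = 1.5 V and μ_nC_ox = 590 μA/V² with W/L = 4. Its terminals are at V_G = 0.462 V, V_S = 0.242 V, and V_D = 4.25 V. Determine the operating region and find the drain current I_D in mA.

V_GS = V_G − V_S = 0.462 − 0.242 = 0.22 V; V_DS = V_D − V_S = 4.25 − 0.242 = 4.01 V.
V_GS = 0.22 V < V_th = 1.5 V, so the transistor is in cutoff.

Cutoff; I_D = 0 mA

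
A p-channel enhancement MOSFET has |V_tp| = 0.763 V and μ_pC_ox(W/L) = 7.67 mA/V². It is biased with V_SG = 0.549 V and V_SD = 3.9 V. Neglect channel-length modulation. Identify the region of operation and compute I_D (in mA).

Cutoff; I_D = 0 mA

V_SG = 0.549 V < |V_tp| = 0.763 V, so the transistor is in cutoff.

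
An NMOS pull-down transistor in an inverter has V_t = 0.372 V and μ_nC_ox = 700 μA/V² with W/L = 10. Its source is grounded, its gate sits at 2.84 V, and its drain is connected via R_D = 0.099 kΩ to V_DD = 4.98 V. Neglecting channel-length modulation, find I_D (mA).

V_GS = V_G = 2.84 V, so V_ov = 2.84 − 0.372 = 2.47 V.
k_n = μ_nC_ox · (W/L) = 7 mA/V².
Assume saturation: I_D = ½ k_n V_ov² = 0.5 × 7 × 2.47² = 21.3 mA, giving V_DS = V_DD − I_D R_D = 4.98 − 21.3 × 0.099 = 2.87 V.
V_DS = 2.87 V ≥ V_ov = 2.47 V, confirming saturation.

I_D = 21.3 mA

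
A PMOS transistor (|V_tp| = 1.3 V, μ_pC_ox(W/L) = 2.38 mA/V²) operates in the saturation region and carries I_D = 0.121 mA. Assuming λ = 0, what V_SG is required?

V_SG = 1.62 V

In saturation I_D = ½ k_p (V_SG − |V_tp|)², so V_SG − |V_tp| = √(2 I_D / k_p) = √(2 × 0.121 / 2.38) = 0.319 V.
V_SG = 1.3 + 0.319 = 1.62 V.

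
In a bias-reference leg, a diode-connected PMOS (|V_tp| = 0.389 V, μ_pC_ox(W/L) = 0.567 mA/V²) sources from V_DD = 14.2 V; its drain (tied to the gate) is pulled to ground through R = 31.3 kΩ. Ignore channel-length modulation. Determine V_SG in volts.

With gate tied to drain, V_SG = V_SD ≥ V_SG − |V_tp|, so the device is in saturation.
KCL at the drain: ½ k_p (V_SG − |V_tp|)² = (V_DD − V_SG)/R.
Let x = V_SG − 0.389. Then 8.87 x² + x − 13.81 = 0, giving x = 1.19 V (positive root), so V_SG = 1.58 V.
I_D = (V_DD − V_SG)/R = (14.2 − 1.58) / 31.3 = 0.403 mA.

V_SG = 1.58 V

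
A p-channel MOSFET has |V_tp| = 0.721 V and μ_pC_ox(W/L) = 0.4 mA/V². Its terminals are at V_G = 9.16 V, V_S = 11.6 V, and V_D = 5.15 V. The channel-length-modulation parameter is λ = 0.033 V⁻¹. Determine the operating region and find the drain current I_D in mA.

Saturation; I_D = 0.717 mA

V_SG = V_S − V_G = 11.6 − 9.16 = 2.44 V; V_SD = V_S − V_D = 11.6 − 5.15 = 6.45 V.
V_ov = V_SG − |V_tp| = 2.44 − 0.721 = 1.72 V.
Since V_SD = 6.45 V ≥ V_ov = 1.72 V, the device is in saturation.
I_D = ½ k_p V_ov² (1 + λ V_SD) = 0.5 × 0.4 × 1.72² × (1 + 0.033 × 6.45) = 0.717 mA.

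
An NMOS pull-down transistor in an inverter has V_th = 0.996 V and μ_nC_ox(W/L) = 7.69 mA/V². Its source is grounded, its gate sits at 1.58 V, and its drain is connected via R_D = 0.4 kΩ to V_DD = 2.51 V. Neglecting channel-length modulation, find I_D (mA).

V_GS = V_G = 1.58 V, so V_ov = 1.58 − 0.996 = 0.584 V.
Assume saturation: I_D = ½ k_n V_ov² = 0.5 × 7.69 × 0.584² = 1.31 mA, giving V_DS = V_DD − I_D R_D = 2.51 − 1.31 × 0.4 = 1.99 V.
V_DS = 1.99 V ≥ V_ov = 0.584 V, confirming saturation.

I_D = 1.31 mA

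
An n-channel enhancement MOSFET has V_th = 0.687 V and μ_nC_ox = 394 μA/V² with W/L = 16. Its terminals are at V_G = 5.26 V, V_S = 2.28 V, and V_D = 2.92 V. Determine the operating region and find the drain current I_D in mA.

V_GS = V_G − V_S = 5.26 − 2.28 = 2.98 V; V_DS = V_D − V_S = 2.92 − 2.28 = 0.64 V.
k_n = μ_nC_ox · (W/L) = 6.304 mA/V².
V_ov = V_GS − V_th = 2.98 − 0.687 = 2.29 V.
Since V_DS = 0.64 V < V_ov = 2.29 V, the device is in the triode region.
I_D = k_n [V_ov · V_DS − ½ V_DS²] = 6.304 × [2.29 × 0.64 − 0.5 × 0.64²] = 7.96 mA.

Triode; I_D = 7.96 mA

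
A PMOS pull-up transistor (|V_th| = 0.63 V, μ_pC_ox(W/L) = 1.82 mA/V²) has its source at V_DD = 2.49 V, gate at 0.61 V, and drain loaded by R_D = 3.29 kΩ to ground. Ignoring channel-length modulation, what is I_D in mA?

I_D = 0.656 mA

V_SG = V_DD − V_G = 2.49 − 0.61 = 1.88 V, so V_ov = 1.88 − 0.63 = 1.25 V.
Assume saturation: I_D = ½ k_p V_ov² = 0.5 × 1.82 × 1.25² = 1.42 mA, giving V_SD = V_DD − I_D R_D = 2.49 − 1.42 × 3.29 = -2.19 V.
But -2.19 V < V_ov = 1.25 V, so the device is actually in triode.
In triode I_D = k_p[V_ov V_SD − ½ V_SD²] and I_D = (V_DD − V_SD)/R_D. Equating: 2.99 V_SD² − 8.485 V_SD + 2.49 = 0, giving V_SD = 0.332 V (the root below V_ov).
I_D = (2.49 − 0.332) / 3.29 = 0.656 mA.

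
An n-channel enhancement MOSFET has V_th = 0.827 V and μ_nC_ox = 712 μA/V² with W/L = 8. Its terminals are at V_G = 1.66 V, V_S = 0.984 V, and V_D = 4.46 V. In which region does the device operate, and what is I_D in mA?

V_GS = V_G − V_S = 1.66 − 0.984 = 0.676 V; V_DS = V_D − V_S = 4.46 − 0.984 = 3.48 V.
V_GS = 0.676 V < V_th = 0.827 V, so the transistor is in cutoff.

Cutoff; I_D = 0 mA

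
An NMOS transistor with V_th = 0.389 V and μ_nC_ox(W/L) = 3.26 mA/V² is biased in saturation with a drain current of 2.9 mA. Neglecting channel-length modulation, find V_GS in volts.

In saturation I_D = ½ k_n (V_GS − V_th)², so V_GS − V_th = √(2 I_D / k_n) = √(2 × 2.9 / 3.26) = 1.33 V.
V_GS = 0.389 + 1.33 = 1.72 V.

V_GS = 1.72 V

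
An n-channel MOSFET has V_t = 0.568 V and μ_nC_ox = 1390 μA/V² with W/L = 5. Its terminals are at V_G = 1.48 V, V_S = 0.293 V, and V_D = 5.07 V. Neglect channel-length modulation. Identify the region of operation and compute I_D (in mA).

V_GS = V_G − V_S = 1.48 − 0.293 = 1.19 V; V_DS = V_D − V_S = 5.07 − 0.293 = 4.78 V.
k_n = μ_nC_ox · (W/L) = 6.95 mA/V².
V_ov = V_GS − V_t = 1.19 − 0.568 = 0.619 V.
Since V_DS = 4.78 V ≥ V_ov = 0.619 V, the device is in saturation.
I_D = ½ k_n V_ov² = 0.5 × 6.95 × 0.619² = 1.33 mA.

Saturation; I_D = 1.33 mA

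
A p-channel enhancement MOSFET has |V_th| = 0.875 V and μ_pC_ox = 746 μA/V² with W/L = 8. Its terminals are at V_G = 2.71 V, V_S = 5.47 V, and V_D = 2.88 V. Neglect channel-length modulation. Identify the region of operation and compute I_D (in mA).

Saturation; I_D = 10.6 mA

V_SG = V_S − V_G = 5.47 − 2.71 = 2.76 V; V_SD = V_S − V_D = 5.47 − 2.88 = 2.59 V.
k_p = μ_pC_ox · (W/L) = 5.968 mA/V².
V_ov = V_SG − |V_th| = 2.76 − 0.875 = 1.88 V.
Since V_SD = 2.59 V ≥ V_ov = 1.88 V, the device is in saturation.
I_D = ½ k_p V_ov² = 0.5 × 5.968 × 1.88² = 10.6 mA.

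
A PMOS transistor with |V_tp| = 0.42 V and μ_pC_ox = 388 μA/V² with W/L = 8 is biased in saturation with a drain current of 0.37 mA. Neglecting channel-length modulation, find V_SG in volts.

k_p = μ_pC_ox · (W/L) = 3.104 mA/V².
In saturation I_D = ½ k_p (V_SG − |V_tp|)², so V_SG − |V_tp| = √(2 I_D / k_p) = √(2 × 0.37 / 3.104) = 0.488 V.
V_SG = 0.42 + 0.488 = 0.908 V.

V_SG = 0.908 V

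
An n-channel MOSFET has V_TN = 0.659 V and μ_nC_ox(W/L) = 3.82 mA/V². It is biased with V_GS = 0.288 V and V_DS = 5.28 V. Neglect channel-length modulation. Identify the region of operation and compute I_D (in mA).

V_GS = 0.288 V < V_TN = 0.659 V, so the transistor is in cutoff.

Cutoff; I_D = 0 mA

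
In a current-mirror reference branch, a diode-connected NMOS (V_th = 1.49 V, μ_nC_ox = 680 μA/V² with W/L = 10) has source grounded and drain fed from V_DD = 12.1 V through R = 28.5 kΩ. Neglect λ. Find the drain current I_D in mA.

With gate tied to drain, V_GS = V_DS ≥ V_GS − V_th, so the device is in saturation.
k_n = μ_nC_ox · (W/L) = 6.8 mA/V².
KCL at the drain: ½ k_n (V_GS − V_th)² = (V_DD − V_GS)/R.
Let x = V_GS − 1.49. Then 96.9 x² + x − 10.61 = 0, giving x = 0.326 V (positive root), so V_GS = 1.82 V.
I_D = (V_DD − V_GS)/R = (12.1 − 1.82) / 28.5 = 0.361 mA.

I_D = 0.361 mA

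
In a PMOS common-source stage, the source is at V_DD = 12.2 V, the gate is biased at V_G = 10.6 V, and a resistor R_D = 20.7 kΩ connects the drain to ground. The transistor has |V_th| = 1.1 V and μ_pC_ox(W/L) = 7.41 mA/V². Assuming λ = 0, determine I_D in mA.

I_D = 0.580 mA

V_SG = V_DD − V_G = 12.2 − 10.6 = 1.6 V, so V_ov = 1.6 − 1.1 = 0.5 V.
Assume saturation: I_D = ½ k_p V_ov² = 0.5 × 7.41 × 0.5² = 0.926 mA, giving V_SD = V_DD − I_D R_D = 12.2 − 0.926 × 20.7 = -6.97 V.
But -6.97 V < V_ov = 0.5 V, so the device is actually in triode.
In triode I_D = k_p[V_ov V_SD − ½ V_SD²] and I_D = (V_DD − V_SD)/R_D. Equating: 76.7 V_SD² − 77.69 V_SD + 12.2 = 0, giving V_SD = 0.194 V (the root below V_ov).
I_D = (12.2 − 0.194) / 20.7 = 0.58 mA.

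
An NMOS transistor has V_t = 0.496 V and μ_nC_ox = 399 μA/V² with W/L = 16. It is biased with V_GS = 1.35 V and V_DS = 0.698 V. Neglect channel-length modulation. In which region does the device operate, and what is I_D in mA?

k_n = μ_nC_ox · (W/L) = 6.384 mA/V².
V_ov = V_GS − V_t = 1.35 − 0.496 = 0.854 V.
Since V_DS = 0.698 V < V_ov = 0.854 V, the device is in the triode region.
I_D = k_n [V_ov · V_DS − ½ V_DS²] = 6.384 × [0.854 × 0.698 − 0.5 × 0.698²] = 2.25 mA.

Triode; I_D = 2.25 mA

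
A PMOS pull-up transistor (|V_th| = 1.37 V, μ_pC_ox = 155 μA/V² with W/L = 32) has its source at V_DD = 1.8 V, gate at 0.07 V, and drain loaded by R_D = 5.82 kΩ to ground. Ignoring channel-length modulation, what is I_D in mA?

I_D = 0.272 mA

V_SG = V_DD − V_G = 1.8 − 0.07 = 1.73 V, so V_ov = 1.73 − 1.37 = 0.36 V.
k_p = μ_pC_ox · (W/L) = 4.96 mA/V².
Assume saturation: I_D = ½ k_p V_ov² = 0.5 × 4.96 × 0.36² = 0.321 mA, giving V_SD = V_DD − I_D R_D = 1.8 − 0.321 × 5.82 = -0.0706 V.
But -0.0706 V < V_ov = 0.36 V, so the device is actually in triode.
In triode I_D = k_p[V_ov V_SD − ½ V_SD²] and I_D = (V_DD − V_SD)/R_D. Equating: 14.4 V_SD² − 11.39 V_SD + 1.8 = 0, giving V_SD = 0.218 V (the root below V_ov).
I_D = (1.8 − 0.218) / 5.82 = 0.272 mA.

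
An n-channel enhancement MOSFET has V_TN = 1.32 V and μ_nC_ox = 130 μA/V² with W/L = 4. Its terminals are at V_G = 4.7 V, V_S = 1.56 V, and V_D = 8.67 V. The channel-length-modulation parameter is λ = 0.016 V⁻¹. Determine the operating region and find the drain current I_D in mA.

Saturation; I_D = 0.959 mA

V_GS = V_G − V_S = 4.7 − 1.56 = 3.14 V; V_DS = V_D − V_S = 8.67 − 1.56 = 7.11 V.
k_n = μ_nC_ox · (W/L) = 0.52 mA/V².
V_ov = V_GS − V_TN = 3.14 − 1.32 = 1.82 V.
Since V_DS = 7.11 V ≥ V_ov = 1.82 V, the device is in saturation.
I_D = ½ k_n V_ov² (1 + λ V_DS) = 0.5 × 0.52 × 1.82² × (1 + 0.016 × 7.11) = 0.959 mA.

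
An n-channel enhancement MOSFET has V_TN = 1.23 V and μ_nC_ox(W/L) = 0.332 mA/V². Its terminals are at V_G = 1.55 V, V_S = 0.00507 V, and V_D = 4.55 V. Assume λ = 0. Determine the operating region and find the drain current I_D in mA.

V_GS = V_G − V_S = 1.55 − 0.00507 = 1.54 V; V_DS = V_D − V_S = 4.55 − 0.00507 = 4.54 V.
V_ov = V_GS − V_TN = 1.54 − 1.23 = 0.315 V.
Since V_DS = 4.54 V ≥ V_ov = 0.315 V, the device is in saturation.
I_D = ½ k_n V_ov² = 0.5 × 0.332 × 0.315² = 0.0165 mA.

Saturation; I_D = 0.0165 mA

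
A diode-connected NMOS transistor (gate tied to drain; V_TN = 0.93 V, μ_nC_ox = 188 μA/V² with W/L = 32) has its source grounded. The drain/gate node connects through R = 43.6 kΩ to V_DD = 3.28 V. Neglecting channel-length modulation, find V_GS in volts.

With gate tied to drain, V_GS = V_DS ≥ V_GS − V_TN, so the device is in saturation.
k_n = μ_nC_ox · (W/L) = 6.016 mA/V².
KCL at the drain: ½ k_n (V_GS − V_TN)² = (V_DD − V_GS)/R.
Let x = V_GS − 0.93. Then 131 x² + x − 2.35 = 0, giving x = 0.13 V (positive root), so V_GS = 1.06 V.
I_D = (V_DD − V_GS)/R = (3.28 − 1.06) / 43.6 = 0.0509 mA.

V_GS = 1.06 V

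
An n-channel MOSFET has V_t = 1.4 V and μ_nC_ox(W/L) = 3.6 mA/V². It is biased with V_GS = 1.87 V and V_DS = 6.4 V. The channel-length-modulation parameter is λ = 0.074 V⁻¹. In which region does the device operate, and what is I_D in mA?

V_ov = V_GS − V_t = 1.87 − 1.4 = 0.47 V.
Since V_DS = 6.4 V ≥ V_ov = 0.47 V, the device is in saturation.
I_D = ½ k_n V_ov² (1 + λ V_DS) = 0.5 × 3.6 × 0.47² × (1 + 0.074 × 6.4) = 0.586 mA.

Saturation; I_D = 0.586 mA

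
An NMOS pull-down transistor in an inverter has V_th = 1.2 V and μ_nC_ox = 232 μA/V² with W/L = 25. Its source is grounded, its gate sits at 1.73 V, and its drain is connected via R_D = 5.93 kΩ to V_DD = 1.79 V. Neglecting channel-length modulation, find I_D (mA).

V_GS = V_G = 1.73 V, so V_ov = 1.73 − 1.2 = 0.53 V.
k_n = μ_nC_ox · (W/L) = 5.8 mA/V².
Assume saturation: I_D = ½ k_n V_ov² = 0.5 × 5.8 × 0.53² = 0.815 mA, giving V_DS = V_DD − I_D R_D = 1.79 − 0.815 × 5.93 = -3.04 V.
But -3.04 V < V_ov = 0.53 V, so the device is actually in triode.
In triode I_D = k_n[V_ov V_DS − ½ V_DS²] and I_D = (V_DD − V_DS)/R_D. Equating: 17.2 V_DS² − 19.23 V_DS + 1.79 = 0, giving V_DS = 0.102 V (the root below V_ov).
I_D = (1.79 − 0.102) / 5.93 = 0.285 mA.

I_D = 0.285 mA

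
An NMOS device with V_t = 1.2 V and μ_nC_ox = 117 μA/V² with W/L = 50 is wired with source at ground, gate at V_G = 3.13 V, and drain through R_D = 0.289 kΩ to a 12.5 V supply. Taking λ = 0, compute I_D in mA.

I_D = 10.9 mA

V_GS = V_G = 3.13 V, so V_ov = 3.13 − 1.2 = 1.93 V.
k_n = μ_nC_ox · (W/L) = 5.85 mA/V².
Assume saturation: I_D = ½ k_n V_ov² = 0.5 × 5.85 × 1.93² = 10.9 mA, giving V_DS = V_DD − I_D R_D = 12.5 − 10.9 × 0.289 = 9.35 V.
V_DS = 9.35 V ≥ V_ov = 1.93 V, confirming saturation.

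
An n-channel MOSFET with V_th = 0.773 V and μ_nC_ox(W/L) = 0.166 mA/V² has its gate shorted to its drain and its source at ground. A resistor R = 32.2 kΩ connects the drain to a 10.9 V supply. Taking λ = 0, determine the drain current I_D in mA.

I_D = 0.260 mA

With gate tied to drain, V_GS = V_DS ≥ V_GS − V_th, so the device is in saturation.
KCL at the drain: ½ k_n (V_GS − V_th)² = (V_DD − V_GS)/R.
Let x = V_GS − 0.773. Then 2.67 x² + x − 10.13 = 0, giving x = 1.77 V (positive root), so V_GS = 2.54 V.
I_D = (V_DD − V_GS)/R = (10.9 − 2.54) / 32.2 = 0.26 mA.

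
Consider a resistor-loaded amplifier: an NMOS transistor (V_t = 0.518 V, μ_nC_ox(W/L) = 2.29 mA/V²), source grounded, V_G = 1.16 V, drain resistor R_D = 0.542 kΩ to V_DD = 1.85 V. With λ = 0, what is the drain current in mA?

V_GS = V_G = 1.16 V, so V_ov = 1.16 − 0.518 = 0.642 V.
Assume saturation: I_D = ½ k_n V_ov² = 0.5 × 2.29 × 0.642² = 0.472 mA, giving V_DS = V_DD − I_D R_D = 1.85 − 0.472 × 0.542 = 1.59 V.
V_DS = 1.59 V ≥ V_ov = 0.642 V, confirming saturation.

I_D = 0.472 mA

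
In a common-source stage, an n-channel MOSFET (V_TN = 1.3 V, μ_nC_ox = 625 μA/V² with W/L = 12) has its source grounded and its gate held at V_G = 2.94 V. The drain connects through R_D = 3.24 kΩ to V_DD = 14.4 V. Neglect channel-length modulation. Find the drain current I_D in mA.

I_D = 4.32 mA

V_GS = V_G = 2.94 V, so V_ov = 2.94 − 1.3 = 1.64 V.
k_n = μ_nC_ox · (W/L) = 7.5 mA/V².
Assume saturation: I_D = ½ k_n V_ov² = 0.5 × 7.5 × 1.64² = 10.1 mA, giving V_DS = V_DD − I_D R_D = 14.4 − 10.1 × 3.24 = -18.3 V.
But -18.3 V < V_ov = 1.64 V, so the device is actually in triode.
In triode I_D = k_n[V_ov V_DS − ½ V_DS²] and I_D = (V_DD − V_DS)/R_D. Equating: 12.2 V_DS² − 40.85 V_DS + 14.4 = 0, giving V_DS = 0.4 V (the root below V_ov).
I_D = (14.4 − 0.4) / 3.24 = 4.32 mA.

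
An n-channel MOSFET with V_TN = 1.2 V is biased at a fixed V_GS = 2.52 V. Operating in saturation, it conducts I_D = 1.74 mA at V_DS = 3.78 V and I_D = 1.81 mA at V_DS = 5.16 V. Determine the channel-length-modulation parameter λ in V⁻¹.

With V_GS fixed, I_D ∝ (1 + λ V_DS) in saturation, so I_D2/I_D1 = (1 + λ V_DS2)/(1 + λ V_DS1).
1.81/1.74 = 1.04 = (1 + 5.16 λ)/(1 + 3.78 λ).
Solving: λ (I_D1 V_DS2 − I_D2 V_DS1) = I_D2 − I_D1, so λ = (1.81 − 1.74) / (1.74 × 5.16 − 1.81 × 3.78) = 0.07 / 2.14 = 0.0328 V⁻¹.

λ = 0.0328 V⁻¹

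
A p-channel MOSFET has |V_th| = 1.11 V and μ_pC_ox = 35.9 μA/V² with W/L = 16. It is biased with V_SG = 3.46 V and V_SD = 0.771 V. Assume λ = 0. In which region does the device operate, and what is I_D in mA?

k_p = μ_pC_ox · (W/L) = 0.5744 mA/V².
V_ov = V_SG − |V_th| = 3.46 − 1.11 = 2.35 V.
Since V_SD = 0.771 V < V_ov = 2.35 V, the device is in the triode region.
I_D = k_p [V_ov · V_SD − ½ V_SD²] = 0.5744 × [2.35 × 0.771 − 0.5 × 0.771²] = 0.87 mA.

Triode; I_D = 0.870 mA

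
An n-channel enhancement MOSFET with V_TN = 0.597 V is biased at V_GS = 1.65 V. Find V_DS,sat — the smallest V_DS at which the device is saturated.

The boundary between triode and saturation is V_DS = V_GS − V_TN = V_ov.
V_ov = 1.65 − 0.597 = 1.05 V.

V_DS,sat = 1.05 V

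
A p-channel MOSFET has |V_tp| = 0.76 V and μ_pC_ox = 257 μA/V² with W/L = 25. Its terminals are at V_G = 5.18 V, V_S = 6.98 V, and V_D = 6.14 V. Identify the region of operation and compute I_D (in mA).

Triode; I_D = 3.35 mA

V_SG = V_S − V_G = 6.98 − 5.18 = 1.8 V; V_SD = V_S − V_D = 6.98 − 6.14 = 0.84 V.
k_p = μ_pC_ox · (W/L) = 6.425 mA/V².
V_ov = V_SG − |V_tp| = 1.8 − 0.76 = 1.04 V.
Since V_SD = 0.84 V < V_ov = 1.04 V, the device is in the triode region.
I_D = k_p [V_ov · V_SD − ½ V_SD²] = 6.425 × [1.04 × 0.84 − 0.5 × 0.84²] = 3.35 mA.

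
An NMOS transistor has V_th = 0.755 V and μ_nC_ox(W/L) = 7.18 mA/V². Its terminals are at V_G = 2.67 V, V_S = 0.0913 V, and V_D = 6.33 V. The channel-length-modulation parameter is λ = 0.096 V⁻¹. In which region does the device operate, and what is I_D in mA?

V_GS = V_G − V_S = 2.67 − 0.0913 = 2.58 V; V_DS = V_D − V_S = 6.33 − 0.0913 = 6.24 V.
V_ov = V_GS − V_th = 2.58 − 0.755 = 1.82 V.
Since V_DS = 6.24 V ≥ V_ov = 1.82 V, the device is in saturation.
I_D = ½ k_n V_ov² (1 + λ V_DS) = 0.5 × 7.18 × 1.82² × (1 + 0.096 × 6.24) = 19.1 mA.

Saturation; I_D = 19.1 mA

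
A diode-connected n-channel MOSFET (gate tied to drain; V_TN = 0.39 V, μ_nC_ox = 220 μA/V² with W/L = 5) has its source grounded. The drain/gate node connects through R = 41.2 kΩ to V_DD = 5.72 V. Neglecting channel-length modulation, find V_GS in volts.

With gate tied to drain, V_GS = V_DS ≥ V_GS − V_TN, so the device is in saturation.
k_n = μ_nC_ox · (W/L) = 1.1 mA/V².
KCL at the drain: ½ k_n (V_GS − V_TN)² = (V_DD − V_GS)/R.
Let x = V_GS − 0.39. Then 22.7 x² + x − 5.33 = 0, giving x = 0.463 V (positive root), so V_GS = 0.853 V.
I_D = (V_DD − V_GS)/R = (5.72 − 0.853) / 41.2 = 0.118 mA.

V_GS = 0.853 V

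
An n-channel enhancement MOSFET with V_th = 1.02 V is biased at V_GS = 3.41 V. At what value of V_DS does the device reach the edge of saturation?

The boundary between triode and saturation is V_DS = V_GS − V_th = V_ov.
V_ov = 3.41 − 1.02 = 2.39 V.

V_DS,sat = 2.39 V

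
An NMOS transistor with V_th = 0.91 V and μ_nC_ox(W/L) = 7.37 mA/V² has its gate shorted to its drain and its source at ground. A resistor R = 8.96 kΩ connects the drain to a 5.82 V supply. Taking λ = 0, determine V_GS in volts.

With gate tied to drain, V_GS = V_DS ≥ V_GS − V_th, so the device is in saturation.
KCL at the drain: ½ k_n (V_GS − V_th)² = (V_DD − V_GS)/R.
Let x = V_GS − 0.91. Then 33 x² + x − 4.91 = 0, giving x = 0.371 V (positive root), so V_GS = 1.28 V.
I_D = (V_DD − V_GS)/R = (5.82 − 1.28) / 8.96 = 0.507 mA.

V_GS = 1.28 V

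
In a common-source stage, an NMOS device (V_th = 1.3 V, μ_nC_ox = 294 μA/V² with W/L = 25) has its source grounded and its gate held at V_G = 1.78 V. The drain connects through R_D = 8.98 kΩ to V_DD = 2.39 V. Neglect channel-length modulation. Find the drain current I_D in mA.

V_GS = V_G = 1.78 V, so V_ov = 1.78 − 1.3 = 0.48 V.
k_n = μ_nC_ox · (W/L) = 7.35 mA/V².
Assume saturation: I_D = ½ k_n V_ov² = 0.5 × 7.35 × 0.48² = 0.847 mA, giving V_DS = V_DD − I_D R_D = 2.39 − 0.847 × 8.98 = -5.21 V.
But -5.21 V < V_ov = 0.48 V, so the device is actually in triode.
In triode I_D = k_n[V_ov V_DS − ½ V_DS²] and I_D = (V_DD − V_DS)/R_D. Equating: 33 V_DS² − 32.68 V_DS + 2.39 = 0, giving V_DS = 0.0795 V (the root below V_ov).
I_D = (2.39 − 0.0795) / 8.98 = 0.257 mA.

I_D = 0.257 mA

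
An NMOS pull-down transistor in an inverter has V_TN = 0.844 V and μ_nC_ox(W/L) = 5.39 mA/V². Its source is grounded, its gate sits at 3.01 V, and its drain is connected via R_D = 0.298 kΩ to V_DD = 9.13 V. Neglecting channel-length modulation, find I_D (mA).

I_D = 12.6 mA

V_GS = V_G = 3.01 V, so V_ov = 3.01 − 0.844 = 2.17 V.
Assume saturation: I_D = ½ k_n V_ov² = 0.5 × 5.39 × 2.17² = 12.6 mA, giving V_DS = V_DD − I_D R_D = 9.13 − 12.6 × 0.298 = 5.36 V.
V_DS = 5.36 V ≥ V_ov = 2.17 V, confirming saturation.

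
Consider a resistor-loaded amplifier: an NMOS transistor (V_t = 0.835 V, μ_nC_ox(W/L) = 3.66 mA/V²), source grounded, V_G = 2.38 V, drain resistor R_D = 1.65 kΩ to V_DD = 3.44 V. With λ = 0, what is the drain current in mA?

V_GS = V_G = 2.38 V, so V_ov = 2.38 − 0.835 = 1.54 V.
Assume saturation: I_D = ½ k_n V_ov² = 0.5 × 3.66 × 1.54² = 4.37 mA, giving V_DS = V_DD − I_D R_D = 3.44 − 4.37 × 1.65 = -3.77 V.
But -3.77 V < V_ov = 1.54 V, so the device is actually in triode.
In triode I_D = k_n[V_ov V_DS − ½ V_DS²] and I_D = (V_DD − V_DS)/R_D. Equating: 3.02 V_DS² − 10.33 V_DS + 3.44 = 0, giving V_DS = 0.374 V (the root below V_ov).
I_D = (3.44 − 0.374) / 1.65 = 1.86 mA.

I_D = 1.86 mA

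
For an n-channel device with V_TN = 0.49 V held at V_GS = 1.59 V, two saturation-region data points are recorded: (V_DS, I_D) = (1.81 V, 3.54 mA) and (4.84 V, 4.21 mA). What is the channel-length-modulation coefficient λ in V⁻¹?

λ = 0.0704 V⁻¹

With V_GS fixed, I_D ∝ (1 + λ V_DS) in saturation, so I_D2/I_D1 = (1 + λ V_DS2)/(1 + λ V_DS1).
4.21/3.54 = 1.189 = (1 + 4.84 λ)/(1 + 1.81 λ).
Solving: λ (I_D1 V_DS2 − I_D2 V_DS1) = I_D2 − I_D1, so λ = (4.21 − 3.54) / (3.54 × 4.84 − 4.21 × 1.81) = 0.67 / 9.51 = 0.0704 V⁻¹.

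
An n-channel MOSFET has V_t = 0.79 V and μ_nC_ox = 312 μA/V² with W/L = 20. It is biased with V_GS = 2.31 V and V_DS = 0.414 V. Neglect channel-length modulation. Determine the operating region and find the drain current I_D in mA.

Triode; I_D = 3.39 mA

k_n = μ_nC_ox · (W/L) = 6.24 mA/V².
V_ov = V_GS − V_t = 2.31 − 0.79 = 1.52 V.
Since V_DS = 0.414 V < V_ov = 1.52 V, the device is in the triode region.
I_D = k_n [V_ov · V_DS − ½ V_DS²] = 6.24 × [1.52 × 0.414 − 0.5 × 0.414²] = 3.39 mA.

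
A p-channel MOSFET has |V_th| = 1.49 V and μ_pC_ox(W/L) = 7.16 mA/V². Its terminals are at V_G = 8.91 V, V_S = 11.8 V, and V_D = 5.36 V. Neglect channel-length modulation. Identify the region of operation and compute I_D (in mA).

V_SG = V_S − V_G = 11.8 − 8.91 = 2.89 V; V_SD = V_S − V_D = 11.8 − 5.36 = 6.44 V.
V_ov = V_SG − |V_th| = 2.89 − 1.49 = 1.4 V.
Since V_SD = 6.44 V ≥ V_ov = 1.4 V, the device is in saturation.
I_D = ½ k_p V_ov² = 0.5 × 7.16 × 1.4² = 7.02 mA.

Saturation; I_D = 7.02 mA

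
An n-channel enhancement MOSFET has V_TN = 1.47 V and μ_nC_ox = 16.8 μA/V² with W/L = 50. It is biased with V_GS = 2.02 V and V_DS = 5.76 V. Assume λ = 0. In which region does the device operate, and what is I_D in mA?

k_n = μ_nC_ox · (W/L) = 0.84 mA/V².
V_ov = V_GS − V_TN = 2.02 − 1.47 = 0.55 V.
Since V_DS = 5.76 V ≥ V_ov = 0.55 V, the device is in saturation.
I_D = ½ k_n V_ov² = 0.5 × 0.84 × 0.55² = 0.127 mA.

Saturation; I_D = 0.127 mA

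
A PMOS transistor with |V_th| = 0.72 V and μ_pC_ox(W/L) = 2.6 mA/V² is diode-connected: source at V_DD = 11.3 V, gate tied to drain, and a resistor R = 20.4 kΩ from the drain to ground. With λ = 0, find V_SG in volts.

V_SG = 1.33 V

With gate tied to drain, V_SG = V_SD ≥ V_SG − |V_th|, so the device is in saturation.
KCL at the drain: ½ k_p (V_SG − |V_th|)² = (V_DD − V_SG)/R.
Let x = V_SG − 0.72. Then 26.5 x² + x − 10.58 = 0, giving x = 0.613 V (positive root), so V_SG = 1.33 V.
I_D = (V_DD − V_SG)/R = (11.3 − 1.33) / 20.4 = 0.489 mA.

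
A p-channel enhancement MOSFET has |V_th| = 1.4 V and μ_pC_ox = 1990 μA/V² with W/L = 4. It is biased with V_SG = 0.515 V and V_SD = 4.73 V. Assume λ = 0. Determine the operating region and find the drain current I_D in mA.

V_SG = 0.515 V < |V_th| = 1.4 V, so the transistor is in cutoff.

Cutoff; I_D = 0 mA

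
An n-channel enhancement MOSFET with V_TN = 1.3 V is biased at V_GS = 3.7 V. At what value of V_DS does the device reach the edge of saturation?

The boundary between triode and saturation is V_DS = V_GS − V_TN = V_ov.
V_ov = 3.7 − 1.3 = 2.4 V.

V_DS,sat = 2.40 V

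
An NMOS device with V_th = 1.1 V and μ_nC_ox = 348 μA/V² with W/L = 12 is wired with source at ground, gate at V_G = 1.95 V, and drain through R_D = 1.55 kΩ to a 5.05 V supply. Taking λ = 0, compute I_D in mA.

I_D = 1.51 mA

V_GS = V_G = 1.95 V, so V_ov = 1.95 − 1.1 = 0.85 V.
k_n = μ_nC_ox · (W/L) = 4.176 mA/V².
Assume saturation: I_D = ½ k_n V_ov² = 0.5 × 4.176 × 0.85² = 1.51 mA, giving V_DS = V_DD − I_D R_D = 5.05 − 1.51 × 1.55 = 2.71 V.
V_DS = 2.71 V ≥ V_ov = 0.85 V, confirming saturation.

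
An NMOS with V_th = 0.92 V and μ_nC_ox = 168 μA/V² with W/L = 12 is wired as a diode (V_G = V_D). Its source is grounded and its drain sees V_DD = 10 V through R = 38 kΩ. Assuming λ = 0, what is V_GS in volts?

V_GS = 1.39 V

With gate tied to drain, V_GS = V_DS ≥ V_GS − V_th, so the device is in saturation.
k_n = μ_nC_ox · (W/L) = 2.016 mA/V².
KCL at the drain: ½ k_n (V_GS − V_th)² = (V_DD − V_GS)/R.
Let x = V_GS − 0.92. Then 38.3 x² + x − 9.08 = 0, giving x = 0.474 V (positive root), so V_GS = 1.39 V.
I_D = (V_DD − V_GS)/R = (10 − 1.39) / 38 = 0.226 mA.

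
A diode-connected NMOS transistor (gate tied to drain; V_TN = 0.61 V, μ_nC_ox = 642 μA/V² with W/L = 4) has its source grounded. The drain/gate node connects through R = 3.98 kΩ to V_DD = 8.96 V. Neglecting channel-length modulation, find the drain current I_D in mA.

With gate tied to drain, V_GS = V_DS ≥ V_GS − V_TN, so the device is in saturation.
k_n = μ_nC_ox · (W/L) = 2.568 mA/V².
KCL at the drain: ½ k_n (V_GS − V_TN)² = (V_DD − V_GS)/R.
Let x = V_GS − 0.61. Then 5.11 x² + x − 8.35 = 0, giving x = 1.18 V (positive root), so V_GS = 1.79 V.
I_D = (V_DD − V_GS)/R = (8.96 − 1.79) / 3.98 = 1.8 mA.

I_D = 1.80 mA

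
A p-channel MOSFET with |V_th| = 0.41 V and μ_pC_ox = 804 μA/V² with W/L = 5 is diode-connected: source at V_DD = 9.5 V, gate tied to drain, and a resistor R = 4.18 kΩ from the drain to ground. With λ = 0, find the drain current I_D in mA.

With gate tied to drain, V_SG = V_SD ≥ V_SG − |V_th|, so the device is in saturation.
k_p = μ_pC_ox · (W/L) = 4.02 mA/V².
KCL at the drain: ½ k_p (V_SG − |V_th|)² = (V_DD − V_SG)/R.
Let x = V_SG − 0.41. Then 8.4 x² + x − 9.09 = 0, giving x = 0.982 V (positive root), so V_SG = 1.39 V.
I_D = (V_DD − V_SG)/R = (9.5 − 1.39) / 4.18 = 1.94 mA.

I_D = 1.94 mA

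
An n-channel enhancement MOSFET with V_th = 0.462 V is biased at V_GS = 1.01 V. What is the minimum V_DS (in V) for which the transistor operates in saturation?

V_DS,sat = 0.548 V

The boundary between triode and saturation is V_DS = V_GS − V_th = V_ov.
V_ov = 1.01 − 0.462 = 0.548 V.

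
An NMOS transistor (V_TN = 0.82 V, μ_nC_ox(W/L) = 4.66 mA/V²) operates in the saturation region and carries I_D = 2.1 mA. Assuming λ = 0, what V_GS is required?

In saturation I_D = ½ k_n (V_GS − V_TN)², so V_GS − V_TN = √(2 I_D / k_n) = √(2 × 2.1 / 4.66) = 0.949 V.
V_GS = 0.82 + 0.949 = 1.77 V.

V_GS = 1.77 V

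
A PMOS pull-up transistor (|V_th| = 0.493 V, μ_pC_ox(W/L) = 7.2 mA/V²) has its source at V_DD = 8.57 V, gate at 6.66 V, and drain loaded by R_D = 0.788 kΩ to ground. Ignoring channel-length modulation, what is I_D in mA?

V_SG = V_DD − V_G = 8.57 − 6.66 = 1.91 V, so V_ov = 1.91 − 0.493 = 1.42 V.
Assume saturation: I_D = ½ k_p V_ov² = 0.5 × 7.2 × 1.42² = 7.23 mA, giving V_SD = V_DD − I_D R_D = 8.57 − 7.23 × 0.788 = 2.87 V.
V_SD = 2.87 V ≥ V_ov = 1.42 V, confirming saturation.

I_D = 7.23 mA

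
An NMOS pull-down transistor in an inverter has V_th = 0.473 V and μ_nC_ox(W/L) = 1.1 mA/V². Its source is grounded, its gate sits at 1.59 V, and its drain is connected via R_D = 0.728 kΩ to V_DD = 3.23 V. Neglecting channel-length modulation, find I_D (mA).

V_GS = V_G = 1.59 V, so V_ov = 1.59 − 0.473 = 1.12 V.
Assume saturation: I_D = ½ k_n V_ov² = 0.5 × 1.1 × 1.12² = 0.686 mA, giving V_DS = V_DD − I_D R_D = 3.23 − 0.686 × 0.728 = 2.73 V.
V_DS = 2.73 V ≥ V_ov = 1.12 V, confirming saturation.

I_D = 0.686 mA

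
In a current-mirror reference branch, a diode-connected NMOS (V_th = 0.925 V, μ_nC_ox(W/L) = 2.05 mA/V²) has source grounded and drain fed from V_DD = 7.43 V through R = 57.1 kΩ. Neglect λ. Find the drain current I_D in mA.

With gate tied to drain, V_GS = V_DS ≥ V_GS − V_th, so the device is in saturation.
KCL at the drain: ½ k_n (V_GS − V_th)² = (V_DD − V_GS)/R.
Let x = V_GS − 0.925. Then 58.5 x² + x − 6.505 = 0, giving x = 0.325 V (positive root), so V_GS = 1.25 V.
I_D = (V_DD − V_GS)/R = (7.43 − 1.25) / 57.1 = 0.108 mA.

I_D = 0.108 mA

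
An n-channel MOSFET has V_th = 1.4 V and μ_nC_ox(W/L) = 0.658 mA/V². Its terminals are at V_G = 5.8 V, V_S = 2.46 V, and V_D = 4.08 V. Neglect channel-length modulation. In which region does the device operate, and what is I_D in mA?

Triode; I_D = 1.20 mA

V_GS = V_G − V_S = 5.8 − 2.46 = 3.34 V; V_DS = V_D − V_S = 4.08 − 2.46 = 1.62 V.
V_ov = V_GS − V_th = 3.34 − 1.4 = 1.94 V.
Since V_DS = 1.62 V < V_ov = 1.94 V, the device is in the triode region.
I_D = k_n [V_ov · V_DS − ½ V_DS²] = 0.658 × [1.94 × 1.62 − 0.5 × 1.62²] = 1.2 mA.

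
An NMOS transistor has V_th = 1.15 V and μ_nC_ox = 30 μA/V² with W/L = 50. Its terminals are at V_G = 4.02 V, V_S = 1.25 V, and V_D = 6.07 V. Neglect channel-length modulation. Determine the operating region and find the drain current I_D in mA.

Saturation; I_D = 1.97 mA

V_GS = V_G − V_S = 4.02 − 1.25 = 2.77 V; V_DS = V_D − V_S = 6.07 − 1.25 = 4.82 V.
k_n = μ_nC_ox · (W/L) = 1.5 mA/V².
V_ov = V_GS − V_th = 2.77 − 1.15 = 1.62 V.
Since V_DS = 4.82 V ≥ V_ov = 1.62 V, the device is in saturation.
I_D = ½ k_n V_ov² = 0.5 × 1.5 × 1.62² = 1.97 mA.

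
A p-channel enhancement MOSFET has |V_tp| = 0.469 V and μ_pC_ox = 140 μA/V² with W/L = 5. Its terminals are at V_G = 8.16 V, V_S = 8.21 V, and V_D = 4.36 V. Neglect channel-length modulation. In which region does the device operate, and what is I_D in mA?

V_SG = V_S − V_G = 8.21 − 8.16 = 0.05 V; V_SD = V_S − V_D = 8.21 − 4.36 = 3.85 V.
V_SG = 0.05 V < |V_tp| = 0.469 V, so the transistor is in cutoff.

Cutoff; I_D = 0 mA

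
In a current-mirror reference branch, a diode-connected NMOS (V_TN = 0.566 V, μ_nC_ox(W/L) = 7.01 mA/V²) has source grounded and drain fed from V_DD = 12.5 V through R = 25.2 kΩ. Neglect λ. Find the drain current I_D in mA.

I_D = 0.459 mA

With gate tied to drain, V_GS = V_DS ≥ V_GS − V_TN, so the device is in saturation.
KCL at the drain: ½ k_n (V_GS − V_TN)² = (V_DD − V_GS)/R.
Let x = V_GS − 0.566. Then 88.3 x² + x − 11.93 = 0, giving x = 0.362 V (positive root), so V_GS = 0.928 V.
I_D = (V_DD − V_GS)/R = (12.5 − 0.928) / 25.2 = 0.459 mA.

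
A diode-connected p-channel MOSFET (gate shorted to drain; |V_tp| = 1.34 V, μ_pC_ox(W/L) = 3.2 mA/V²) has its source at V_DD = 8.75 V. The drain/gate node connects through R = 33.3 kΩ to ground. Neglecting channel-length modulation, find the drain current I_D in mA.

With gate tied to drain, V_SG = V_SD ≥ V_SG − |V_tp|, so the device is in saturation.
KCL at the drain: ½ k_p (V_SG − |V_tp|)² = (V_DD − V_SG)/R.
Let x = V_SG − 1.34. Then 53.3 x² + x − 7.41 = 0, giving x = 0.364 V (positive root), so V_SG = 1.7 V.
I_D = (V_DD − V_SG)/R = (8.75 − 1.7) / 33.3 = 0.212 mA.

I_D = 0.212 mA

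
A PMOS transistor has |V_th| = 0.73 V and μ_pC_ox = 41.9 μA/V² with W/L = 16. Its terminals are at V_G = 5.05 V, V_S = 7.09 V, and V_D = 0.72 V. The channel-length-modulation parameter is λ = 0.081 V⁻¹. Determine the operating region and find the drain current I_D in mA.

Saturation; I_D = 0.872 mA

V_SG = V_S − V_G = 7.09 − 5.05 = 2.04 V; V_SD = V_S − V_D = 7.09 − 0.72 = 6.37 V.
k_p = μ_pC_ox · (W/L) = 0.6704 mA/V².
V_ov = V_SG − |V_th| = 2.04 − 0.73 = 1.31 V.
Since V_SD = 6.37 V ≥ V_ov = 1.31 V, the device is in saturation.
I_D = ½ k_p V_ov² (1 + λ V_SD) = 0.5 × 0.6704 × 1.31² × (1 + 0.081 × 6.37) = 0.872 mA.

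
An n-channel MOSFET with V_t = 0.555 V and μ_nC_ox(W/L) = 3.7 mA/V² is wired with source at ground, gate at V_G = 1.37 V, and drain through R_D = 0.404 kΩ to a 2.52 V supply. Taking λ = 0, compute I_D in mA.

I_D = 1.23 mA

V_GS = V_G = 1.37 V, so V_ov = 1.37 − 0.555 = 0.815 V.
Assume saturation: I_D = ½ k_n V_ov² = 0.5 × 3.7 × 0.815² = 1.23 mA, giving V_DS = V_DD − I_D R_D = 2.52 − 1.23 × 0.404 = 2.02 V.
V_DS = 2.02 V ≥ V_ov = 0.815 V, confirming saturation.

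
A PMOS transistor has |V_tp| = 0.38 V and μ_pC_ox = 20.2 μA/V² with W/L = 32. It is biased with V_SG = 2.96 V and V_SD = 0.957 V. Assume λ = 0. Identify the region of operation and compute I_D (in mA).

k_p = μ_pC_ox · (W/L) = 0.6464 mA/V².
V_ov = V_SG − |V_tp| = 2.96 − 0.38 = 2.58 V.
Since V_SD = 0.957 V < V_ov = 2.58 V, the device is in the triode region.
I_D = k_p [V_ov · V_SD − ½ V_SD²] = 0.6464 × [2.58 × 0.957 − 0.5 × 0.957²] = 1.3 mA.

Triode; I_D = 1.30 mA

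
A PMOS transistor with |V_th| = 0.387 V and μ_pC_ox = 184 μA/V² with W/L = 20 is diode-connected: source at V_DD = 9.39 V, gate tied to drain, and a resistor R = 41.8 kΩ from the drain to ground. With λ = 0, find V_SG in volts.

With gate tied to drain, V_SG = V_SD ≥ V_SG − |V_th|, so the device is in saturation.
k_p = μ_pC_ox · (W/L) = 3.68 mA/V².
KCL at the drain: ½ k_p (V_SG − |V_th|)² = (V_DD − V_SG)/R.
Let x = V_SG − 0.387. Then 76.9 x² + x − 9.003 = 0, giving x = 0.336 V (positive root), so V_SG = 0.723 V.
I_D = (V_DD − V_SG)/R = (9.39 − 0.723) / 41.8 = 0.207 mA.

V_SG = 0.723 V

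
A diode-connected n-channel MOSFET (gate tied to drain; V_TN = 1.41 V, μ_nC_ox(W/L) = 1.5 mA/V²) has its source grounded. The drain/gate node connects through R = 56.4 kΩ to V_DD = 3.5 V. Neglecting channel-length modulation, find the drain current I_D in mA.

I_D = 0.0333 mA

With gate tied to drain, V_GS = V_DS ≥ V_GS − V_TN, so the device is in saturation.
KCL at the drain: ½ k_n (V_GS − V_TN)² = (V_DD − V_GS)/R.
Let x = V_GS − 1.41. Then 42.3 x² + x − 2.09 = 0, giving x = 0.211 V (positive root), so V_GS = 1.62 V.
I_D = (V_DD − V_GS)/R = (3.5 − 1.62) / 56.4 = 0.0333 mA.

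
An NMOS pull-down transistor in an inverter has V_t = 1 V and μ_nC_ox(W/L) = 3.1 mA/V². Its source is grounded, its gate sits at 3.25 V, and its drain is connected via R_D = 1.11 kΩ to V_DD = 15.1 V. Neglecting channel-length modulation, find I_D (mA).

V_GS = V_G = 3.25 V, so V_ov = 3.25 − 1 = 2.25 V.
Assume saturation: I_D = ½ k_n V_ov² = 0.5 × 3.1 × 2.25² = 7.85 mA, giving V_DS = V_DD − I_D R_D = 15.1 − 7.85 × 1.11 = 6.39 V.
V_DS = 6.39 V ≥ V_ov = 2.25 V, confirming saturation.

I_D = 7.85 mA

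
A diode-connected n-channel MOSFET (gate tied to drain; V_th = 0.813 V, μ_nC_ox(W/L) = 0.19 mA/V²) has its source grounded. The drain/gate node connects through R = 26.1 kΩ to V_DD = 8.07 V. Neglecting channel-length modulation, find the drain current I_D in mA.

With gate tied to drain, V_GS = V_DS ≥ V_GS − V_th, so the device is in saturation.
KCL at the drain: ½ k_n (V_GS − V_th)² = (V_DD − V_GS)/R.
Let x = V_GS − 0.813. Then 2.48 x² + x − 7.257 = 0, giving x = 1.52 V (positive root), so V_GS = 2.33 V.
I_D = (V_DD − V_GS)/R = (8.07 − 2.33) / 26.1 = 0.22 mA.

I_D = 0.220 mA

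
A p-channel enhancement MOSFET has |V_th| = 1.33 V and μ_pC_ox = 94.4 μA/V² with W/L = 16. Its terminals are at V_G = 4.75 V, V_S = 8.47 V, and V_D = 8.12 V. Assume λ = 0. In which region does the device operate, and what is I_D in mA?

V_SG = V_S − V_G = 8.47 − 4.75 = 3.72 V; V_SD = V_S − V_D = 8.47 − 8.12 = 0.35 V.
k_p = μ_pC_ox · (W/L) = 1.51 mA/V².
V_ov = V_SG − |V_th| = 3.72 − 1.33 = 2.39 V.
Since V_SD = 0.35 V < V_ov = 2.39 V, the device is in the triode region.
I_D = k_p [V_ov · V_SD − ½ V_SD²] = 1.51 × [2.39 × 0.35 − 0.5 × 0.35²] = 1.17 mA.

Triode; I_D = 1.17 mA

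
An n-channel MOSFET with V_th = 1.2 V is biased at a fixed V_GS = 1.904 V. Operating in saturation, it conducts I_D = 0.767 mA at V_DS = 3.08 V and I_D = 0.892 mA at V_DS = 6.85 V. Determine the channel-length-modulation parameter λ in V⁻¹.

λ = 0.0499 V⁻¹

With V_GS fixed, I_D ∝ (1 + λ V_DS) in saturation, so I_D2/I_D1 = (1 + λ V_DS2)/(1 + λ V_DS1).
0.892/0.767 = 1.163 = (1 + 6.85 λ)/(1 + 3.08 λ).
Solving: λ (I_D1 V_DS2 − I_D2 V_DS1) = I_D2 − I_D1, so λ = (0.892 − 0.767) / (0.767 × 6.85 − 0.892 × 3.08) = 0.125 / 2.51 = 0.0499 V⁻¹.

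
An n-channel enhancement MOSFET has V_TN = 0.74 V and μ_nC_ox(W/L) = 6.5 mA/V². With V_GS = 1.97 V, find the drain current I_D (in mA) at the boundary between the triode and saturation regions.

I_D = 4.92 mA

At the boundary V_DS = V_ov = V_GS − V_TN = 1.97 − 0.74 = 1.23 V.
I_D = ½ k_n V_ov² = 0.5 × 6.5 × 1.23² = 4.92 mA.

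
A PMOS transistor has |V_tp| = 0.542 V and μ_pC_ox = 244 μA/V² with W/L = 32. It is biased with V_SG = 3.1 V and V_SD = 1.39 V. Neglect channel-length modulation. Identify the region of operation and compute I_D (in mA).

k_p = μ_pC_ox · (W/L) = 7.808 mA/V².
V_ov = V_SG − |V_tp| = 3.1 − 0.542 = 2.56 V.
Since V_SD = 1.39 V < V_ov = 2.56 V, the device is in the triode region.
I_D = k_p [V_ov · V_SD − ½ V_SD²] = 7.808 × [2.56 × 1.39 − 0.5 × 1.39²] = 20.2 mA.

Triode; I_D = 20.2 mA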